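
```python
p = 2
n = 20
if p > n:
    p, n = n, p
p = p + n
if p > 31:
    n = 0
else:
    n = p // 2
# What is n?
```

Trace:
`p = 2` → p = 2
`n = 20` → n = 20
`if p > n: ...` → p > n is False → no variable changes
`p = p + n` → p = 22
`if p > 31: ...` → p > 31 is False, take else branch → n = 11
So n = 11

Answer: 11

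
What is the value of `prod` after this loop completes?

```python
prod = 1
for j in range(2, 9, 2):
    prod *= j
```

Product of even numbers 2 to 8
`prod` takes the values: 1 → 2 → 8 → 48 → 384

Answer: 384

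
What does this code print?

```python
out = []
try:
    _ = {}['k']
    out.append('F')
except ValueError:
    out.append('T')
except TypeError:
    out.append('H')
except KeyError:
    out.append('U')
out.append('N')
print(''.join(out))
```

Execution trace: 'U' (except KeyError) → 'N' (after the try/except). Output: UN

Answer: UN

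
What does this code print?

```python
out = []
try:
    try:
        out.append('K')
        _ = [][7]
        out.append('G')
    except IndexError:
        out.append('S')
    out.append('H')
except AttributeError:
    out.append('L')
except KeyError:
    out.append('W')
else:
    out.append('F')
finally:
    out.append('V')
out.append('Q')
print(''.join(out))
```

Execution trace: 'K' (inner try body) → 'S' (inner except IndexError) → 'H' (try body, no exception) → 'F' (else) → 'V' (finally) → 'Q' (after the try/except). Output: KSHFVQ

Answer: KSHFVQ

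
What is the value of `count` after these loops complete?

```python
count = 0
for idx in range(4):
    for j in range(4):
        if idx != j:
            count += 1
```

4² - 4 (exclude diagonal)
`count` takes the values: 0 → 1 → 2 → 3 → 4 → 5 → 6 → 7 → 8 → 9 → 10 → 11 → 12

Answer: 12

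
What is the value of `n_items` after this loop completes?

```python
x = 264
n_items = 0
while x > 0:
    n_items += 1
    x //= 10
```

Count digits by repeated division by 10
`n_items` takes the values: 0 → 1 → 2 → 3

Answer: 3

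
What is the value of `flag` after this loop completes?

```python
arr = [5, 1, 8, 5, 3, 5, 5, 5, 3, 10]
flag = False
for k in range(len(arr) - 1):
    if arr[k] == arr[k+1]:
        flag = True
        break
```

Check consecutive duplicates in [5, 1, 8, 5, 3, 5, 5, 5, 3, 10]
`flag` takes the values: False → True

Answer: True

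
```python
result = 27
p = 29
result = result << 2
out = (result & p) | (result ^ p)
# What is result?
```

Trace:
`result = 27` → result = 27
`p = 29` → p = 29
`result = result << 2` → result = 108
`out = (result & p) | (result ^ p)` → out = 125
So result = 108

Answer: 108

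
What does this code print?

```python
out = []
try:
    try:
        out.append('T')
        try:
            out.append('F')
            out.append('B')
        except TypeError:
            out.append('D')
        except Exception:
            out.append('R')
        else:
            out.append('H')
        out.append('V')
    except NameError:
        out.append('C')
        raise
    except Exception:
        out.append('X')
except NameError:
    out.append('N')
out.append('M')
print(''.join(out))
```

Execution trace: 'T' (try body) → 'F' (inner try body) → 'B' (inner try body, no exception) → 'H' (inner else) → 'V' (try body, no exception) → 'M' (after the try/except). Output: TFBHVM

Answer: TFBHVM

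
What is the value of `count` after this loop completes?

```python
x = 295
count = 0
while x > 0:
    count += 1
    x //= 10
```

Count digits by repeated division by 10
`count` takes the values: 0 → 1 → 2 → 3

Answer: 3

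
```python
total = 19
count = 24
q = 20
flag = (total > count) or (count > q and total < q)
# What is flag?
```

Trace:
`total = 19` → total = 19
`count = 24` → count = 24
`q = 20` → q = 20
`flag = (total > count) or (count > q and total < q)` → flag = True
So flag = True

Answer: True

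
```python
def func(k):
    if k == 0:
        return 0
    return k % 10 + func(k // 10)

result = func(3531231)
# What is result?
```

Sum of digits of 3531231: 1 + 3 + 2 + 1 + 3 + 5 + 3 = 18

Answer: 18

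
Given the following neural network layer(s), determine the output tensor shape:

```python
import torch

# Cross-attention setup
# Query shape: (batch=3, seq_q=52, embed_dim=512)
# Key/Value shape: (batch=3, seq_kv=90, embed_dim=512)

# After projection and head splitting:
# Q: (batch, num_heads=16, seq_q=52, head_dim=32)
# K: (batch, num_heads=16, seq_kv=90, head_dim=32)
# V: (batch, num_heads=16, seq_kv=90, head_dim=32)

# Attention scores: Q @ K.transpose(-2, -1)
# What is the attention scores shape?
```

Input: (3, 52, 512) -> Output: (3, 16, 52, 90)

Answer: (3, 16, 52, 90)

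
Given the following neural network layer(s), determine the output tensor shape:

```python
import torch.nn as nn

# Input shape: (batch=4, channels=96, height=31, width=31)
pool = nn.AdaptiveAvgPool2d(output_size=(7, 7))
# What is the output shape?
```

Input: (4, 96, 31, 31) -> Output: (4, 96, 7, 7)

Answer: (4, 96, 7, 7)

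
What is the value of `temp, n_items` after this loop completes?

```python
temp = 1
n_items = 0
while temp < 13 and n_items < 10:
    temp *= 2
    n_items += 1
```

Double until >= 13 or 10 iterations
`temp, n_items` takes the values: (1, 0) → (2, 0) → (2, 1) → (4, 1) → (4, 2) → (8, 2) → (8, 3) → (16, 3) → (16, 4)

Answer: 16, 4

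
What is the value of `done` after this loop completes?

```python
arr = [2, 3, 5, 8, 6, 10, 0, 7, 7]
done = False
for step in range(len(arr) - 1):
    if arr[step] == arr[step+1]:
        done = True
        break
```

Check consecutive duplicates in [2, 3, 5, 8, 6, 10, 0, 7, 7]
`done` takes the values: False → True

Answer: True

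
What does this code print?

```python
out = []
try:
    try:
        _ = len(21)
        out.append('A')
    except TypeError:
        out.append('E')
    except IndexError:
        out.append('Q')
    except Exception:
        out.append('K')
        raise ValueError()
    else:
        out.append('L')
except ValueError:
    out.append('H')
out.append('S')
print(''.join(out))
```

Execution trace: 'E' (inner except TypeError) → 'S' (after the try/except). Output: ES

Answer: ES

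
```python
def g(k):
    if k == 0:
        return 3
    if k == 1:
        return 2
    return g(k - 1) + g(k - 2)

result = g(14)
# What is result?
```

Build up from base cases: g(0)=3, g(1)=2, g(2)=5, g(3)=7, g(4)=12, g(5)=19, g(6)=31, ..., g(14)=1453

Answer: 1453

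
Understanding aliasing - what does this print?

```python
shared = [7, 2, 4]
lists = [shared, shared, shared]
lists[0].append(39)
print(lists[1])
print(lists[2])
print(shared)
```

Key concept: list of same reference.
Step by step:
`shared = [7, 2, 4]` → shared = [7, 2, 4]
`lists = [shared, shared, shared]` → lists = [[7, 2, 4], [7, 2, 4], [7, 2, 4]]
`lists[0].append(39)` → shared = [7, 2, 4, 39]; lists = [[7, 2, 4, 39], [7, 2, 4, 39], [7, 2, 4, 39]]
`print(lists[1])` → prints [7, 2, 4, 39]
`print(lists[2])` → prints [7, 2, 4, 39]
`print(shared)` → prints [7, 2, 4, 39]

Answer:
[7, 2, 4, 39]
[7, 2, 4, 39]
[7, 2, 4, 39]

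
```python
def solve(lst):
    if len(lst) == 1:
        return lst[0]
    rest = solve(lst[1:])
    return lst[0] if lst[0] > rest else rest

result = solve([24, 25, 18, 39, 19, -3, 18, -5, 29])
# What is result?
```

Recursive max over [24, 25, 18, 39, 19, -3, 18, -5, 29] = 39

Answer: 39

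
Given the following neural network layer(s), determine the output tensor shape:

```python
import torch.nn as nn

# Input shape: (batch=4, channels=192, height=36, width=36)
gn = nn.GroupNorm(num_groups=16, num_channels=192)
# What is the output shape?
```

Input: (4, 192, 36, 36) -> Output: (4, 192, 36, 36)

Answer: (4, 192, 36, 36)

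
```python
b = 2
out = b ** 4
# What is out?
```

Trace:
`b = 2` → b = 2
`out = b ** 4` → out = 16
So out = 16

Answer: 16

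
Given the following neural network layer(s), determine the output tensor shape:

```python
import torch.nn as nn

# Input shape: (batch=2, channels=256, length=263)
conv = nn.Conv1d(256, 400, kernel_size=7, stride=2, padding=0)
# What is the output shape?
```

Input: (2, 256, 263) -> Output: (2, 400, 129)

Answer: (2, 400, 129)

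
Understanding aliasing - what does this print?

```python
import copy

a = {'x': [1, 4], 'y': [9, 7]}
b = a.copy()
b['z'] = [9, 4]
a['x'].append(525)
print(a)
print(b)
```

Key concept: shallow copy of dict with mutable values.
Step by step:
`a = {'x': [1, 4], 'y': [9, 7]}` → a = {'x': [1, 4], 'y': [9, 7]}
`b = a.copy()` → b = {'x': [1, 4], 'y': [9, 7]}
`b['z'] = [9, 4]` → b = {'x': [1, 4], 'y': [9, 7], 'z': [9, 4]}
`a['x'].append(525)` → a = {'x': [1, 4, 525], 'y': [9, 7]}; b = {'x': [1, 4, 525], 'y': [9, 7], 'z': [9, 4]}
`print(a)` → prints {'x': [1, 4, 525], 'y': [9, 7]}
`print(b)` → prints {'x': [1, 4, 525], 'y': [9, 7], 'z': [9, 4]}

Answer:
{'x': [1, 4, 525], 'y': [9, 7]}
{'x': [1, 4, 525], 'y': [9, 7], 'z': [9, 4]}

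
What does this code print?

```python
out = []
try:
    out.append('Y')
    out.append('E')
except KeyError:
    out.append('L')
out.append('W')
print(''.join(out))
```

Execution trace: 'Y' (try body) → 'E' (try body, no exception) → 'W' (after the try/except). Output: YEW

Answer: YEW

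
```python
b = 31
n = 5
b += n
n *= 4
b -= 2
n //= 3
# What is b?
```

Trace:
`b = 31` → b = 31
`n = 5` → n = 5
`b += n` → b = 36
`n *= 4` → n = 20
`b -= 2` → b = 34
`n //= 3` → n = 6
So b = 34

Answer: 34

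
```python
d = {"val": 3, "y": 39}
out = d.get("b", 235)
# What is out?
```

Trace:
`d = {"val": 3, "y": 39}` → d = {'val': 3, 'y': 39}
`out = d.get("b", 235)` → out = 235
So out = 235

Answer: 235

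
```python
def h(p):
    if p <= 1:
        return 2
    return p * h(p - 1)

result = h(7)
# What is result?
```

h(7) = 7 * 6 * 5 * 4 * 3 * 2 * 2 = 10080

Answer: 10080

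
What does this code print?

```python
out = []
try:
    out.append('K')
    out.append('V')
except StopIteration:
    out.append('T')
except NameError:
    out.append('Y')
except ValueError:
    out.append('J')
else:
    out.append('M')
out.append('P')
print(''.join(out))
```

Execution trace: 'K' (try body) → 'V' (try body, no exception) → 'M' (else) → 'P' (after the try/except). Output: KVMP

Answer: KVMP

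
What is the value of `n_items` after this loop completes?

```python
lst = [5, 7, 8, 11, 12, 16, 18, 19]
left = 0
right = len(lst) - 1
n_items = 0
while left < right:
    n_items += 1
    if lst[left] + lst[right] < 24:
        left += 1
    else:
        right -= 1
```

Steps to find pair summing to 24
`n_items` takes the values: 0 → 1 → 2 → 3 → 4 → 5 → 6 → 7

Answer: 7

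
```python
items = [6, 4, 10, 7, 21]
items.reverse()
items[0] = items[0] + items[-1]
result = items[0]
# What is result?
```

Trace:
`items = [6, 4, 10, 7, 21]` → items = [6, 4, 10, 7, 21]
`items.reverse()` → items = [21, 7, 10, 4, 6]
`items[0] = items[0] + items[-1]` → items = [27, 7, 10, 4, 6]
`result = items[0]` → result = 27
So result = 27

Answer: 27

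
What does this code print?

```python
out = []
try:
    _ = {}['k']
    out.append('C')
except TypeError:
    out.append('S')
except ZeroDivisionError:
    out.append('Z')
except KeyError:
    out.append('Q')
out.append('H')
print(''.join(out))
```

Execution trace: 'Q' (except KeyError) → 'H' (after the try/except). Output: QH

Answer: QH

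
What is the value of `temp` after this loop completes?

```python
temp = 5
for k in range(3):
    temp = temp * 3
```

Multiply by 3, 3 times: 5 * 3^3 = 135
`temp` takes the values: 5 → 15 → 45 → 135

Answer: 135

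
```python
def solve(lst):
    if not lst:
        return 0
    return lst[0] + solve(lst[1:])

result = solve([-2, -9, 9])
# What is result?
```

(-2) + (-9) + 9 + 0 = -2

Answer: -2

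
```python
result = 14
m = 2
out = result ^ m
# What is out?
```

Trace:
`result = 14` → result = 14
`m = 2` → m = 2
`out = result ^ m` → out = 12
So out = 12

Answer: 12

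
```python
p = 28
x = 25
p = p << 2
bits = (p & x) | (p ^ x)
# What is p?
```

Trace:
`p = 28` → p = 28
`x = 25` → x = 25
`p = p << 2` → p = 112
`bits = (p & x) | (p ^ x)` → bits = 121
So p = 112

Answer: 112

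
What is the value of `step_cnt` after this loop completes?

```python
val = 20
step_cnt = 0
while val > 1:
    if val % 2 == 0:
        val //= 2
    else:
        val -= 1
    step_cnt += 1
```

Steps to reduce 20 to 1
`step_cnt` takes the values: 0 → 1 → 2 → 3 → 4 → 5

Answer: 5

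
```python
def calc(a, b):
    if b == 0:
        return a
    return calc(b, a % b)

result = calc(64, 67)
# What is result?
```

calc(64, 67) -> calc(67, 64) -> calc(64, 3) -> calc(3, 1) -> calc(1, 0) -> 1

Answer: 1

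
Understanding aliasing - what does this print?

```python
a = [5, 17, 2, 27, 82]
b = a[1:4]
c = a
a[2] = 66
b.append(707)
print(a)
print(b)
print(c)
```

Key concept: slice vs alias.
Step by step:
`a = [5, 17, 2, 27, 82]` → a = [5, 17, 2, 27, 82]
`b = a[1:4]` → b = [17, 2, 27]
`c = a` → c = [5, 17, 2, 27, 82] (same object as a)
`a[2] = 66` → a = [5, 17, 66, 27, 82] (same object as c); c = [5, 17, 66, 27, 82] (same object as a)
`b.append(707)` → b = [17, 2, 27, 707]
`print(a)` → prints [5, 17, 66, 27, 82]
`print(b)` → prints [17, 2, 27, 707]
`print(c)` → prints [5, 17, 66, 27, 82]

Answer:
[5, 17, 66, 27, 82]
[17, 2, 27, 707]
[5, 17, 66, 27, 82]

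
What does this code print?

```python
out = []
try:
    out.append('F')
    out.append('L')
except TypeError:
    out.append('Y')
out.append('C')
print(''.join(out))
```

Execution trace: 'F' (try body) → 'L' (try body, no exception) → 'C' (after the try/except). Output: FLC

Answer: FLC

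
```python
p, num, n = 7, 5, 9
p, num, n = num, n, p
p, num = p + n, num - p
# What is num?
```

Trace:
`p, num, n = 7, 5, 9` → p = 7; num = 5; n = 9
`p, num, n = num, n, p` → p = 5; num = 9; n = 7
`p, num = p + n, num - p` → p = 12; num = 4
So num = 4

Answer: 4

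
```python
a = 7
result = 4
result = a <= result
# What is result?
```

Trace:
`a = 7` → a = 7
`result = 4` → result = 4
`result = a <= result` → result = False
So result = False

Answer: False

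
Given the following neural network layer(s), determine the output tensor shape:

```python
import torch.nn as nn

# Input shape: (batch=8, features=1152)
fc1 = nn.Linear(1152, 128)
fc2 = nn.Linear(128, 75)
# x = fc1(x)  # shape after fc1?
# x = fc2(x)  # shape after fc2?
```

Input: (8, 1152) -> after fc1: (8, 128) -> Output: (8, 75)

Answer: (8, 75)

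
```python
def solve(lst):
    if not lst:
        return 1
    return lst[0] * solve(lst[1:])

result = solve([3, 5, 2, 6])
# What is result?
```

Product over [3, 5, 2, 6] = 3 * 5 * 2 * 6 = 180

Answer: 180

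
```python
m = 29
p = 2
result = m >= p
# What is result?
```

Trace:
`m = 29` → m = 29
`p = 2` → p = 2
`result = m >= p` → result = True
So result = True

Answer: True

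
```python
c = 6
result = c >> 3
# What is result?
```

Trace:
`c = 6` → c = 6
`result = c >> 3` → result = 0
So result = 0

Answer: 0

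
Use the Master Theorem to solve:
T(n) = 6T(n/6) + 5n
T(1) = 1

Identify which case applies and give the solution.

a=6, b=6, f(n)=5n. log_6(6) = 1. Since c=1 = 1, Case 2 applies: T(n) = Θ(n^log_b(a) · log n) = O(n log n).

Answer: O(n log n) - Case 2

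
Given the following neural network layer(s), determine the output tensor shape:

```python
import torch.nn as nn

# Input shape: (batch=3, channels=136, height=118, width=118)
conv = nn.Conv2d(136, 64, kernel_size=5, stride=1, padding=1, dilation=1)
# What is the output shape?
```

Input: (3, 136, 118, 118) -> Output: (3, 64, 116, 116)

Answer: (3, 64, 116, 116)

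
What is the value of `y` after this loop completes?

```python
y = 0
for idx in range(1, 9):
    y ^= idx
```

XOR of 1 to 8
`y` takes the values: 0 → 1 → 3 → 0 → 4 → 1 → 7 → 0 → 8

Answer: 8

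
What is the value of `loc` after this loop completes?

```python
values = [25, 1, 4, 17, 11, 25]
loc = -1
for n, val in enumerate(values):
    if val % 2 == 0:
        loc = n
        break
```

First even number index in [25, 1, 4, 17, 11, 25]
`loc` takes the values: -1 → 2

Answer: 2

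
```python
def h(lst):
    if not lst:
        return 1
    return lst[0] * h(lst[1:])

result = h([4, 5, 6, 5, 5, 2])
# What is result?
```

Product over [4, 5, 6, 5, 5, 2] = 4 * 5 * 6 * 5 * 5 * 2 = 6000

Answer: 6000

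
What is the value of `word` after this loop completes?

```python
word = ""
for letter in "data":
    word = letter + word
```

Reverse 'data'
`word` takes the values: "" → "d" → "ad" → "tad" → "atad"

Answer: "atad"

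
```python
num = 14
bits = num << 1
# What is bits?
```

Trace:
`num = 14` → num = 14
`bits = num << 1` → bits = 28
So bits = 28

Answer: 28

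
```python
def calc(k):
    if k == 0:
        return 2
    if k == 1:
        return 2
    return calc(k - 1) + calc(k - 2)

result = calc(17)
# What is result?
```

Build up from base cases: calc(0)=2, calc(1)=2, calc(2)=4, calc(3)=6, calc(4)=10, calc(5)=16, calc(6)=26, ..., calc(17)=5168

Answer: 5168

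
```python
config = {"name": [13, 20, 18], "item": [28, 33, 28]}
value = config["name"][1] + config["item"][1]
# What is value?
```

Trace:
`config = {"name": [13, 20, 18], "item": [28, 33, 28]}` → config = {'name': [13, 20, 18], 'item': [28, 33, 28]}
`value = config["name"][1] + config["item"][1]` → value = 53
So value = 53

Answer: 53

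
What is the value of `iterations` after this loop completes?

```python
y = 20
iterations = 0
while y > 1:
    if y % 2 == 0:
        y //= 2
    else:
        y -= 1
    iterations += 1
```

Steps to reduce 20 to 1
`iterations` takes the values: 0 → 1 → 2 → 3 → 4 → 5

Answer: 5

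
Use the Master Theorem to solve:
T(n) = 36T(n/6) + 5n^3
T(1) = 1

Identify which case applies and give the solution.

a=36, b=6, f(n)=5n^3. log_6(36) = 2. Since c=3 > 2 and the regularity condition holds (36(n/6)^3 = (36/6^3)n^3 with 36/6^3 < 1), Case 3 applies: T(n) = Θ(f(n)) = O(n^3).

Answer: O(n^3) - Case 3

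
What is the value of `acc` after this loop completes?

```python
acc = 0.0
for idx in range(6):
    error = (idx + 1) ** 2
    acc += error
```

Sum of squared losses 1² + 2² + ... + 6²
`acc` takes the values: 0.0 → 1.0 → 5.0 → 14.0 → 30.0 → 55.0 → 91.0

Answer: 91.0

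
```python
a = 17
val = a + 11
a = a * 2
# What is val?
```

Trace:
`a = 17` → a = 17
`val = a + 11` → val = 28
`a = a * 2` → a = 34
So val = 28

Answer: 28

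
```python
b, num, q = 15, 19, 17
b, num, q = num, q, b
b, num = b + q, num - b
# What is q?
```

Trace:
`b, num, q = 15, 19, 17` → b = 15; num = 19; q = 17
`b, num, q = num, q, b` → b = 19; num = 17; q = 15
`b, num = b + q, num - b` → b = 34; num = -2
So q = 15

Answer: 15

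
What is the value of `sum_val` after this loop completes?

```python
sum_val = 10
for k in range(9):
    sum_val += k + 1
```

Start at 10, add 1 to 9 = 55
`sum_val` takes the values: 10 → 11 → 13 → 16 → 20 → 25 → 31 → 38 → 46 → 55

Answer: 55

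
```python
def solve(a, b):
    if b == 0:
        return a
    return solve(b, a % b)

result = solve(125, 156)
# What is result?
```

solve(125, 156) -> solve(156, 125) -> solve(125, 31) -> solve(31, 1) -> solve(1, 0) -> 1

Answer: 1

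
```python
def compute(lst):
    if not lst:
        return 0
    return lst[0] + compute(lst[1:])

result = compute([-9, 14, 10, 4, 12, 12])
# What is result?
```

(-9) + 14 + 10 + 4 + 12 + 12 + 0 = 43

Answer: 43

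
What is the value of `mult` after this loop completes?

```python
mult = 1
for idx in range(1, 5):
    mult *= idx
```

4! = 24
`mult` takes the values: 1 → 2 → 6 → 24

Answer: 24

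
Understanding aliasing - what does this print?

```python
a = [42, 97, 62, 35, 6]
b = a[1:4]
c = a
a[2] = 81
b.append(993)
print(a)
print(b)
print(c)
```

Key concept: slice vs alias.
Step by step:
`a = [42, 97, 62, 35, 6]` → a = [42, 97, 62, 35, 6]
`b = a[1:4]` → b = [97, 62, 35]
`c = a` → c = [42, 97, 62, 35, 6] (same object as a)
`a[2] = 81` → a = [42, 97, 81, 35, 6] (same object as c); c = [42, 97, 81, 35, 6] (same object as a)
`b.append(993)` → b = [97, 62, 35, 993]
`print(a)` → prints [42, 97, 81, 35, 6]
`print(b)` → prints [97, 62, 35, 993]
`print(c)` → prints [42, 97, 81, 35, 6]

Answer:
[42, 97, 81, 35, 6]
[97, 62, 35, 993]
[42, 97, 81, 35, 6]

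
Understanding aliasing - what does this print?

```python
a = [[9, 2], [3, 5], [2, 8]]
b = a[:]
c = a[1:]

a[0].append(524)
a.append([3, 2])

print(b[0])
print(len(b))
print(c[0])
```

Key concept: slice with nested mutation.
Step by step:
`a = [[9, 2], [3, 5], [2, 8]]` → a = [[9, 2], [3, 5], [2, 8]]
`b = a[:]` → b = [[9, 2], [3, 5], [2, 8]]
`c = a[1:]` → c = [[3, 5], [2, 8]]
`a[0].append(524)` → a = [[9, 2, 524], [3, 5], [2, 8]]; b = [[9, 2, 524], [3, 5], [2, 8]]
`a.append([3, 2])` → a = [[9, 2, 524], [3, 5], [2, 8], [3, 2]]
`print(b[0])` → prints [9, 2, 524]
`print(len(b))` → prints 3
`print(c[0])` → prints [3, 5]

Answer:
[9, 2, 524]
3
[3, 5]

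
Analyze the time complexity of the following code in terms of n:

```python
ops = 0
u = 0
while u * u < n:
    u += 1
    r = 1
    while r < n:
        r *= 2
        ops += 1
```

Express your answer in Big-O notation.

Each loop level contributes: √n × log n. Multiplying the contributions gives O(√n log n).

Answer: O(√n log n)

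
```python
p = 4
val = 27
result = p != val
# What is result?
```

Trace:
`p = 4` → p = 4
`val = 27` → val = 27
`result = p != val` → result = True
So result = True

Answer: True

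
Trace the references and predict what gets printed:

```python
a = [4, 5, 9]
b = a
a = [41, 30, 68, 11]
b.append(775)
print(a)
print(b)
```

Key concept: rebinding vs mutation: a is rebound to a new list, b still points at the original.
Step by step:
`a = [4, 5, 9]` → a = [4, 5, 9]
`b = a` → b = [4, 5, 9] (same object as a)
`a = [41, 30, 68, 11]` → a = [41, 30, 68, 11]
`b.append(775)` → b = [4, 5, 9, 775]
`print(a)` → prints [41, 30, 68, 11]
`print(b)` → prints [4, 5, 9, 775]

Answer:
[41, 30, 68, 11]
[4, 5, 9, 775]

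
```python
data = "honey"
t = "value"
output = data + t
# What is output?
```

Trace:
`data = "honey"` → data = 'honey'
`t = "value"` → t = 'value'
`output = data + t` → output = 'honeyvalue'
So output = 'honeyvalue'

Answer: 'honeyvalue'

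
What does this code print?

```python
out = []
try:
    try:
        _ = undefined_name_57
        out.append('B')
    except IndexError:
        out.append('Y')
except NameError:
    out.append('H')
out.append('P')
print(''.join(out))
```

Execution trace: 'H' (outer except NameError) → 'P' (after the try/except). Output: HP

Answer: HP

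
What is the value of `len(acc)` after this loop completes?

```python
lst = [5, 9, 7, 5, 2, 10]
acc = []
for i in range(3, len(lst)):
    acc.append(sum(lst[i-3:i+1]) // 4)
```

Number of 4-element averages
`acc` takes the values: [] → [6] → [6, 5] → [6, 5, 6]
So `len(acc)` = 3

Answer: 3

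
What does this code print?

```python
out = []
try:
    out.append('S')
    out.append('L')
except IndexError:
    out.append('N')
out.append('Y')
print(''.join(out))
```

Execution trace: 'S' (try body) → 'L' (try body, no exception) → 'Y' (after the try/except). Output: SLY

Answer: SLY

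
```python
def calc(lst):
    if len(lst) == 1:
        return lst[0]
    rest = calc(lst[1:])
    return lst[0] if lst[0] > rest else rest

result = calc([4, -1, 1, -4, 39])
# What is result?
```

Recursive max over [4, -1, 1, -4, 39] = 39

Answer: 39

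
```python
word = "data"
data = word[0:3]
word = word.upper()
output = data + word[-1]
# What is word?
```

Trace:
`word = "data"` → word = 'data'
`data = word[0:3]` → data = 'dat'
`word = word.upper()` → word = 'DATA'
`output = data + word[-1]` → output = 'datA'
So word = 'DATA'

Answer: 'DATA'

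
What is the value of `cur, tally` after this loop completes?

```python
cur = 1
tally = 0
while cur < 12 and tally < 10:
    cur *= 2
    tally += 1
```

Double until >= 12 or 10 iterations
`cur, tally` takes the values: (1, 0) → (2, 0) → (2, 1) → (4, 1) → (4, 2) → (8, 2) → (8, 3) → (16, 3) → (16, 4)

Answer: 16, 4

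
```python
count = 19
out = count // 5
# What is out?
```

Trace:
`count = 19` → count = 19
`out = count // 5` → out = 3
So out = 3

Answer: 3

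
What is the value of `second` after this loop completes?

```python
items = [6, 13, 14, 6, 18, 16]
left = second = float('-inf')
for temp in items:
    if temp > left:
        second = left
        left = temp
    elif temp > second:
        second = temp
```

Second largest (with repeats) in [6, 13, 14, 6, 18, 16]
`second` takes the values: -inf → 6 → 13 → 14 → 16

Answer: 16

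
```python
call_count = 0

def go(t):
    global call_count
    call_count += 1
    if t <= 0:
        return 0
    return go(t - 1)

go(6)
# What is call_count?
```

Linear recursion stepping by 1: 7 calls from t=6 down to ≤0.

Answer: 7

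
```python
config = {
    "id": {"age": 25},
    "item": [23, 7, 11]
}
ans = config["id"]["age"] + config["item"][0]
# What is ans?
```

Trace:
`config = { ...` → config = {'id': {'age': 25}, 'item': [23, 7, 11]}
`ans = config["id"]["age"] + config["item"][0]` → ans = 48
So ans = 48

Answer: 48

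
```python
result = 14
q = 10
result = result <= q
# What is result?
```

Trace:
`result = 14` → result = 14
`q = 10` → q = 10
`result = result <= q` → result = False
So result = False

Answer: False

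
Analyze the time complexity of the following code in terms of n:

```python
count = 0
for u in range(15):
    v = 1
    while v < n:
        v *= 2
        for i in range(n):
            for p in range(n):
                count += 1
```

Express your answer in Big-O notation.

Each loop level contributes: 1 × log n × n × n. Multiplying the contributions gives O(n^2 log n).

Answer: O(n^2 log n)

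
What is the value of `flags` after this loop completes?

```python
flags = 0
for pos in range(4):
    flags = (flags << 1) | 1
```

Build 4 consecutive 1-bits: 0b1111
`flags` takes the values: 0 → 1 → 3 → 7 → 15

Answer: 15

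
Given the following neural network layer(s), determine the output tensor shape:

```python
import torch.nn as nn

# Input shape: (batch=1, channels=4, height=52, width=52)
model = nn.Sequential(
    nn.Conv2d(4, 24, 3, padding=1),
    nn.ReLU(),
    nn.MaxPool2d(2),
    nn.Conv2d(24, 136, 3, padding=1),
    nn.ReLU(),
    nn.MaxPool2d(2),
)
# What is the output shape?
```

Input: (1, 4, 52, 52) -> after first Conv2d: (1, 24, 52, 52) -> after first MaxPool2d: (1, 24, 26, 26) -> after second Conv2d: (1, 136, 26, 26) -> Output: (1, 136, 13, 13)

Answer: (1, 136, 13, 13)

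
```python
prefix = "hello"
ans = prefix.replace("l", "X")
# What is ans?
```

Trace:
`prefix = "hello"` → prefix = 'hello'
`ans = prefix.replace("l", "X")` → ans = 'heXXo'
So ans = 'heXXo'

Answer: 'heXXo'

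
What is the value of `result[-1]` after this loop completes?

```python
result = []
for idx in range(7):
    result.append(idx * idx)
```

Last element of squares 0 to 6
`result` takes the values: [] → [0] → [0, 1] → [0, 1, 4] → [0, 1, 4, 9] → [0, 1, 4, 9, 16] → [0, 1, 4, 9, 16, 25] → [0, 1, 4, 9, 16, 25, 36]
So `result[-1]` = 36

Answer: 36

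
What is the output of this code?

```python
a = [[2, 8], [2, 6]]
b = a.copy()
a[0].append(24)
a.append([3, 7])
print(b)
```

Key concept: shallow copy with nested lists.
Step by step:
`a = [[2, 8], [2, 6]]` → a = [[2, 8], [2, 6]]
`b = a.copy()` → b = [[2, 8], [2, 6]]
`a[0].append(24)` → a = [[2, 8, 24], [2, 6]]; b = [[2, 8, 24], [2, 6]]
`a.append([3, 7])` → a = [[2, 8, 24], [2, 6], [3, 7]]
`print(b)` → prints [[2, 8, 24], [2, 6]]

Answer: [[2, 8, 24], [2, 6]]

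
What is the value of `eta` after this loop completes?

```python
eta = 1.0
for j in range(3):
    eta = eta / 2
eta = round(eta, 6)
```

Halving LR 3 times: 1 / 2^3
`eta` takes the values: 1.0 → 0.5 → 0.25 → 0.125

Answer: 0.125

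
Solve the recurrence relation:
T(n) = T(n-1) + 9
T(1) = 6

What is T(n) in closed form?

Unrolling: T(n) = T(1) + 9·(n-1) = 6 + 9(n-1) = 9n - 3.

Answer: T(n) = 9n - 3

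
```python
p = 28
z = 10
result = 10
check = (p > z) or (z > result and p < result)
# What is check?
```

Trace:
`p = 28` → p = 28
`z = 10` → z = 10
`result = 10` → result = 10
`check = (p > z) or (z > result and p < result)` → check = True
So check = True

Answer: True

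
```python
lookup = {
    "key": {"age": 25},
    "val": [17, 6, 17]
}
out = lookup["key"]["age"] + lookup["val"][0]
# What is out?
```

Trace:
`lookup = { ...` → lookup = {'key': {'age': 25}, 'val': [17, 6, 17]}
`out = lookup["key"]["age"] + lookup["val"][0]` → out = 42
So out = 42

Answer: 42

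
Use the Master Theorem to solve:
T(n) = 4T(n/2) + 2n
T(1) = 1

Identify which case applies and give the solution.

a=4, b=2, f(n)=2n. log_2(4) = 2. Since c=1 < 2, Case 1 applies: T(n) = Θ(n^log_b(a)) = O(n^2).

Answer: O(n^2) - Case 1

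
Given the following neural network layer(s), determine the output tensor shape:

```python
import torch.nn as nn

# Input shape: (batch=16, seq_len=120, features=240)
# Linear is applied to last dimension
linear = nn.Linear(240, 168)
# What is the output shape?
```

Input: (16, 120, 240) -> Output: (16, 120, 168)

Answer: (16, 120, 168)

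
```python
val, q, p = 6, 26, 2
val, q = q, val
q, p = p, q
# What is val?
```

Trace:
`val, q, p = 6, 26, 2` → val = 6; q = 26; p = 2
`val, q = q, val` → val = 26; q = 6
`q, p = p, q` → q = 2; p = 6
So val = 26

Answer: 26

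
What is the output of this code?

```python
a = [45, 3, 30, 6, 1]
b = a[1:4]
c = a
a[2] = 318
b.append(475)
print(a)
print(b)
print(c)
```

Key concept: slice vs alias.
Step by step:
`a = [45, 3, 30, 6, 1]` → a = [45, 3, 30, 6, 1]
`b = a[1:4]` → b = [3, 30, 6]
`c = a` → c = [45, 3, 30, 6, 1] (same object as a)
`a[2] = 318` → a = [45, 3, 318, 6, 1] (same object as c); c = [45, 3, 318, 6, 1] (same object as a)
`b.append(475)` → b = [3, 30, 6, 475]
`print(a)` → prints [45, 3, 318, 6, 1]
`print(b)` → prints [3, 30, 6, 475]
`print(c)` → prints [45, 3, 318, 6, 1]

Answer:
[45, 3, 318, 6, 1]
[3, 30, 6, 475]
[45, 3, 318, 6, 1]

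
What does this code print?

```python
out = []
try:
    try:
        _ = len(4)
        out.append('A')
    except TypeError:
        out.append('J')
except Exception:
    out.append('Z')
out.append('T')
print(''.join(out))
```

Execution trace: 'J' (inner except TypeError) → 'T' (after the try/except). Output: JT

Answer: JT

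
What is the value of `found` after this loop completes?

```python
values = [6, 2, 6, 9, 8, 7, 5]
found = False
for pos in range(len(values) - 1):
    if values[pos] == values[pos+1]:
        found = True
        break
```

Check consecutive duplicates in [6, 2, 6, 9, 8, 7, 5]
`found` takes the values: False

Answer: False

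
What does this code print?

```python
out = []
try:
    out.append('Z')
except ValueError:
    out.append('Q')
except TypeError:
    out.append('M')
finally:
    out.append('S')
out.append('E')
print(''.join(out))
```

Execution trace: 'Z' (try body, no exception) → 'S' (finally) → 'E' (after the try/except). Output: ZSE

Answer: ZSE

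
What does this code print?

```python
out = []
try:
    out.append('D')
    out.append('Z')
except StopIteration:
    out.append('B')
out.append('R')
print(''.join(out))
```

Execution trace: 'D' (try body) → 'Z' (try body, no exception) → 'R' (after the try/except). Output: DZR

Answer: DZR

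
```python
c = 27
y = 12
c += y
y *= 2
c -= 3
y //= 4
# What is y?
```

Trace:
`c = 27` → c = 27
`y = 12` → y = 12
`c += y` → c = 39
`y *= 2` → y = 24
`c -= 3` → c = 36
`y //= 4` → y = 6
So y = 6

Answer: 6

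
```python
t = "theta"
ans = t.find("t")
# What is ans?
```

Trace:
`t = "theta"` → t = 'theta'
`ans = t.find("t")` → ans = 0
So ans = 0

Answer: 0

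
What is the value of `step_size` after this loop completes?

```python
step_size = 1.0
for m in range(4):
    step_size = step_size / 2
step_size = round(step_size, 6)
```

Halving LR 4 times: 1 / 2^4
`step_size` takes the values: 1.0 → 0.5 → 0.25 → 0.125 → 0.0625

Answer: 0.0625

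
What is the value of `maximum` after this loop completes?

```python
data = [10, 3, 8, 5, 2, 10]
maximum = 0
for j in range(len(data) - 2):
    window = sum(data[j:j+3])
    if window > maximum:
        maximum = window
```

Max sum of 3-element window in [10, 3, 8, 5, 2, 10]
`maximum` takes the values: 0 → 21

Answer: 21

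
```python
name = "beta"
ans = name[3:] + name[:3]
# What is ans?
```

Trace:
`name = "beta"` → name = 'beta'
`ans = name[3:] + name[:3]` → ans = 'abet'
So ans = 'abet'

Answer: 'abet'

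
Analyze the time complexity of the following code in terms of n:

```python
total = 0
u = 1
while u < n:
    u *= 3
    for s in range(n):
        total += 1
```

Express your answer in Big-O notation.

Each loop level contributes: log n × n. Multiplying the contributions gives O(n log n).

Answer: O(n log n)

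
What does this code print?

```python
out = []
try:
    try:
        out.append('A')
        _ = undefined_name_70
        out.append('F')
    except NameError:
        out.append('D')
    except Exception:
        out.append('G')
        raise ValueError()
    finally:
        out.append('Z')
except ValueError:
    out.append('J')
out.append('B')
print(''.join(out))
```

Execution trace: 'A' (inner try body) → 'D' (inner except NameError) → 'Z' (inner finally) → 'B' (after the try/except). Output: ADZB

Answer: ADZB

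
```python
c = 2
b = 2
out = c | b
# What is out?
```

Trace:
`c = 2` → c = 2
`b = 2` → b = 2
`out = c | b` → out = 2
So out = 2

Answer: 2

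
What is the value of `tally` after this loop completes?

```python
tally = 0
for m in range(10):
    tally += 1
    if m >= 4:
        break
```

Loop breaks when m reaches 4, tally is 5
`tally` takes the values: 0 → 1 → 2 → 3 → 4 → 5

Answer: 5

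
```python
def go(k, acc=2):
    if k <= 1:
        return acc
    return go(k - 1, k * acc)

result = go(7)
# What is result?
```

Accumulator trace (n, acc): (7, 2) -> (6, 14) -> (5, 84) -> (4, 420) -> (3, 1680) -> (2, 5040) -> (1, 10080) -> return 10080

Answer: 10080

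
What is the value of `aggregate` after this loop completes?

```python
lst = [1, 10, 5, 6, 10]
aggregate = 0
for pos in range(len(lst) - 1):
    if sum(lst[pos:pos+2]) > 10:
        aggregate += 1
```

Count windows with sum > 10
`aggregate` takes the values: 0 → 1 → 2 → 3 → 4

Answer: 4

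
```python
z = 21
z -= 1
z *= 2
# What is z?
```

Trace:
`z = 21` → z = 21
`z -= 1` → z = 20
`z *= 2` → z = 40
So z = 40

Answer: 40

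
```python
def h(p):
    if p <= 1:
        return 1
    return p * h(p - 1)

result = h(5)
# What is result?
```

h(5) = 5 * 4 * 3 * 2 * 1 = 120

Answer: 120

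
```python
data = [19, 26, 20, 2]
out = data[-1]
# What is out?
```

Trace:
`data = [19, 26, 20, 2]` → data = [19, 26, 20, 2]
`out = data[-1]` → out = 2
So out = 2

Answer: 2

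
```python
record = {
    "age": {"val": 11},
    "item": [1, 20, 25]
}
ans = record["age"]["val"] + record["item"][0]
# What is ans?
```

Trace:
`record = { ...` → record = {'age': {'val': 11}, 'item': [1, 20, 25]}
`ans = record["age"]["val"] + record["item"][0]` → ans = 12
So ans = 12

Answer: 12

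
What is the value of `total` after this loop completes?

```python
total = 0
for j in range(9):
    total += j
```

Sum of 0 to 8 = 36
`total` takes the values: 0 → 1 → 3 → 6 → 10 → 15 → 21 → 28 → 36

Answer: 36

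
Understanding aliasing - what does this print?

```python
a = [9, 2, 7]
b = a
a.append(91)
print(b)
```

Key concept: basic list aliasing.
Step by step:
`a = [9, 2, 7]` → a = [9, 2, 7]
`b = a` → b = [9, 2, 7] (same object as a)
`a.append(91)` → a = [9, 2, 7, 91] (same object as b); b = [9, 2, 7, 91] (same object as a)
`print(b)` → prints [9, 2, 7, 91]

Answer: [9, 2, 7, 91]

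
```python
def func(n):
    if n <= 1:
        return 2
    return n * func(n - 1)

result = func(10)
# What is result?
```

func(10) = 10 * 9 * 8 * 7 * 6 * 5 * 4 * 3 * 2 * 2 = 7257600

Answer: 7257600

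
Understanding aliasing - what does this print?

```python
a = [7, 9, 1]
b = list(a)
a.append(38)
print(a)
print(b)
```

Key concept: list() constructor creates copy.
Step by step:
`a = [7, 9, 1]` → a = [7, 9, 1]
`b = list(a)` → b = [7, 9, 1]
`a.append(38)` → a = [7, 9, 1, 38]
`print(a)` → prints [7, 9, 1, 38]
`print(b)` → prints [7, 9, 1]

Answer:
[7, 9, 1, 38]
[7, 9, 1]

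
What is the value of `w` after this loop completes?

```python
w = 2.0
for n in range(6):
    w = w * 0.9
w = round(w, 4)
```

Exponential decay: 2.0 * 0.9^6
`w` takes the values: 2.0 → 1.8 → 1.62 → 1.458 → 1.3122 → 1.18098 → 1.062882 → 1.0629

Answer: 1.0629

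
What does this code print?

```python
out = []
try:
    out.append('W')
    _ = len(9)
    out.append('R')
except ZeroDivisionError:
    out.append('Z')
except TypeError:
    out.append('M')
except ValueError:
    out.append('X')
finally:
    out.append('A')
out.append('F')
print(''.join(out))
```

Execution trace: 'W' (try body) → 'M' (except TypeError) → 'A' (finally) → 'F' (after the try/except). Output: WMAF

Answer: WMAF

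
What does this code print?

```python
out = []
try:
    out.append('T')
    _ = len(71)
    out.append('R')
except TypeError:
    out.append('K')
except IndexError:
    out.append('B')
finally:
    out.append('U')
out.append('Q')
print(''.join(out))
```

Execution trace: 'T' (try body) → 'K' (except TypeError) → 'U' (finally) → 'Q' (after the try/except). Output: TKUQ

Answer: TKUQ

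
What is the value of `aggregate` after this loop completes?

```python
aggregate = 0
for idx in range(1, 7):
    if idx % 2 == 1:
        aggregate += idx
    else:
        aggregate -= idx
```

Add odd, subtract even
`aggregate` takes the values: 0 → 1 → -1 → 2 → -2 → 3 → -3

Answer: -3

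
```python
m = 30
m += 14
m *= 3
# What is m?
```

Trace:
`m = 30` → m = 30
`m += 14` → m = 44
`m *= 3` → m = 132
So m = 132

Answer: 132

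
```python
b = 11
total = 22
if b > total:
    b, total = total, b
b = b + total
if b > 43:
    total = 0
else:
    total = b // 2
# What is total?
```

Trace:
`b = 11` → b = 11
`total = 22` → total = 22
`if b > total: ...` → b > total is False → no variable changes
`b = b + total` → b = 33
`if b > 43: ...` → b > 43 is False, take else branch → total = 16
So total = 16

Answer: 16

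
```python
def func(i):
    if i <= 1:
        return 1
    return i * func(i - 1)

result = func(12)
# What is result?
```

func(12) = 12 * 11 * 10 * 9 * 8 * 7 * 6 * 5 * 4 * 3 * 2 * 1 = 479001600

Answer: 479001600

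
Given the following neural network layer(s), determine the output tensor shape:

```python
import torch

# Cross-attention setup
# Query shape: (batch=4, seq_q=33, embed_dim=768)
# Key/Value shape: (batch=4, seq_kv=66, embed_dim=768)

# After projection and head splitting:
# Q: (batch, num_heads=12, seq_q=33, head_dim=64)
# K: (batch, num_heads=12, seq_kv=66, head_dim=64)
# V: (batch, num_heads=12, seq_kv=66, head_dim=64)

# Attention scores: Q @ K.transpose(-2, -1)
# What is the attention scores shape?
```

Input: (4, 33, 768) -> Output: (4, 12, 33, 66)

Answer: (4, 12, 33, 66)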